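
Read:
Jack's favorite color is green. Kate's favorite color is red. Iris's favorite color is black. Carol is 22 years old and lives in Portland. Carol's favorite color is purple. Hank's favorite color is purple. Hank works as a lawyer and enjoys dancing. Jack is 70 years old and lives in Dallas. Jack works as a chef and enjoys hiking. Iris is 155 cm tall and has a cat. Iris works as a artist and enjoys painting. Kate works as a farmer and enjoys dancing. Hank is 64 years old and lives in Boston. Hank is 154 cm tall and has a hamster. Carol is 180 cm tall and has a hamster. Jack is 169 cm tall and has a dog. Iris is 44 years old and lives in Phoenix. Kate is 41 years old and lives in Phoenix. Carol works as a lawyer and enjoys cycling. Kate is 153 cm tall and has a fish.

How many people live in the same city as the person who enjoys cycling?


Person with hobby cycling is Carol, city Portland. Count = 1

1


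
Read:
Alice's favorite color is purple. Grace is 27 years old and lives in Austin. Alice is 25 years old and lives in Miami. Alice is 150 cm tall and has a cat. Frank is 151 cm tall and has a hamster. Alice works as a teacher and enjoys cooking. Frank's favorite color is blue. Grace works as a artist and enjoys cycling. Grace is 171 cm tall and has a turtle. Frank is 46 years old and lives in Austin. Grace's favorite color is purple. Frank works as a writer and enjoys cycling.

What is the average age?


Sum=98, n=3, avg=32.67

32.67


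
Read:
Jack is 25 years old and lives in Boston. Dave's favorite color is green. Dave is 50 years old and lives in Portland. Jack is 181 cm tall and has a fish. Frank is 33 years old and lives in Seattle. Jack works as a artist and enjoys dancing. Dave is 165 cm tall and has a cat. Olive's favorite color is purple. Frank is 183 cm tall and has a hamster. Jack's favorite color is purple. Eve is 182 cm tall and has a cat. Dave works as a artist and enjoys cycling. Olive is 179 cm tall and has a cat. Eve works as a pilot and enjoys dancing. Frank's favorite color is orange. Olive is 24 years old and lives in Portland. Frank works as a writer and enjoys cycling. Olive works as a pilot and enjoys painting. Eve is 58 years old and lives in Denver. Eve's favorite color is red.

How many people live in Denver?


Count in Denver: 1

1


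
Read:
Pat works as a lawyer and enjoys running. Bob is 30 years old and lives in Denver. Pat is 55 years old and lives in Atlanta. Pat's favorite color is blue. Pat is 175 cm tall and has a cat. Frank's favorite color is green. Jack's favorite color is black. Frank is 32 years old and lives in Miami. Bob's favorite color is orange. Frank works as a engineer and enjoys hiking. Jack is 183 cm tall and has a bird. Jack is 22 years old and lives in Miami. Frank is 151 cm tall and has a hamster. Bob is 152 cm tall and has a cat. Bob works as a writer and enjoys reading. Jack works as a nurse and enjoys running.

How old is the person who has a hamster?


Person with hamster is Frank, age 32

32


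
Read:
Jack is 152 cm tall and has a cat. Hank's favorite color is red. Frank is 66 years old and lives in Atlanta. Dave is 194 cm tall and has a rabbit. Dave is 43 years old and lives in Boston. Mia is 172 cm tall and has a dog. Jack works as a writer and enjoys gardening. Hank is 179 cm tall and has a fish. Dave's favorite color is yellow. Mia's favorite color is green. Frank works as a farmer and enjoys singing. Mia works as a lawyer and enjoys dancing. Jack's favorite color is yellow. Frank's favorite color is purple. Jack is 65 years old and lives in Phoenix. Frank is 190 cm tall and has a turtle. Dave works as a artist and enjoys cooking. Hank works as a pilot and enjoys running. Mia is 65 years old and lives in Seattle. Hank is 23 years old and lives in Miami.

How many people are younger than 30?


Filter: 1

1


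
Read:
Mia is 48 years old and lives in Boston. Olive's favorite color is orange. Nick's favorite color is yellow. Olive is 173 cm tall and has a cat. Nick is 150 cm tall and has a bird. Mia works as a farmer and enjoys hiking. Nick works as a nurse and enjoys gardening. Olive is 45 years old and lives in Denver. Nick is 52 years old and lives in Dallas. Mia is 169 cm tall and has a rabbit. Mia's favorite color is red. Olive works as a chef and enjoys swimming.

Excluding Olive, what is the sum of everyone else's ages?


Sum (excluding Olive): 100

100


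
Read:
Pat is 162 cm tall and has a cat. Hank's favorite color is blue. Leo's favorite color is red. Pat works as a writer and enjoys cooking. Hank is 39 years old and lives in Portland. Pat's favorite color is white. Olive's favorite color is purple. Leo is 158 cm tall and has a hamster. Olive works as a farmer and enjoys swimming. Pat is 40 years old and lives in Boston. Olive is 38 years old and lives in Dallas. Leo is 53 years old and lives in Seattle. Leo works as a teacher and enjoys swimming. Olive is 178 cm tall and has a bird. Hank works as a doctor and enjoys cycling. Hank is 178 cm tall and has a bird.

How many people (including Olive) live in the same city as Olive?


Olive lives in Dallas. Count = 1

1


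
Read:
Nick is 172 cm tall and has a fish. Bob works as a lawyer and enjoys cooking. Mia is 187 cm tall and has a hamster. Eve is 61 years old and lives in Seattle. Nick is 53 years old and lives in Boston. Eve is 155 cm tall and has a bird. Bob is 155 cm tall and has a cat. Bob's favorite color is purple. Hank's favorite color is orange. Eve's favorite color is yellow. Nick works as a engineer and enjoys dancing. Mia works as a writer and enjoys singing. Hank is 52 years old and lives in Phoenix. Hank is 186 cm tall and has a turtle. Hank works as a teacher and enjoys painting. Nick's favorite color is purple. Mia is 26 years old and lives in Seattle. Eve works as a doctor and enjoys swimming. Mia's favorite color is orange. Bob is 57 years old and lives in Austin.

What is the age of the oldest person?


Oldest: Eve at 61

61


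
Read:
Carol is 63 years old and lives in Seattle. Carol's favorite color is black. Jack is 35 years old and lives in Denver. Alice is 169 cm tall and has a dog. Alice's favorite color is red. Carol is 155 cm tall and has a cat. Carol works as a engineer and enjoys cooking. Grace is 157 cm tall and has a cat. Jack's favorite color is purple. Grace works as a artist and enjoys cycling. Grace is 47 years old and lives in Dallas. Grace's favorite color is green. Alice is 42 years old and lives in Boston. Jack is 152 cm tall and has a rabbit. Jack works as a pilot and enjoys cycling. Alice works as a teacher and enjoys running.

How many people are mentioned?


People: Alice, Grace, Carol, Jack. Count = 4

4


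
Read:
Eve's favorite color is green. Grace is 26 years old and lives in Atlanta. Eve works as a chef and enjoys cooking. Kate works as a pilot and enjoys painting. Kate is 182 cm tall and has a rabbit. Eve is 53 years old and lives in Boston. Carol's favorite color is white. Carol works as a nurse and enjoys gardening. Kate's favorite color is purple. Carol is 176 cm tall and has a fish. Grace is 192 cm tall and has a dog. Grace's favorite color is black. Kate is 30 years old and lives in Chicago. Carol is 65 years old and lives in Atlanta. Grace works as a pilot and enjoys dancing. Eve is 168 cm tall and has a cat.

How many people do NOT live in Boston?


Not in Boston: 3

3


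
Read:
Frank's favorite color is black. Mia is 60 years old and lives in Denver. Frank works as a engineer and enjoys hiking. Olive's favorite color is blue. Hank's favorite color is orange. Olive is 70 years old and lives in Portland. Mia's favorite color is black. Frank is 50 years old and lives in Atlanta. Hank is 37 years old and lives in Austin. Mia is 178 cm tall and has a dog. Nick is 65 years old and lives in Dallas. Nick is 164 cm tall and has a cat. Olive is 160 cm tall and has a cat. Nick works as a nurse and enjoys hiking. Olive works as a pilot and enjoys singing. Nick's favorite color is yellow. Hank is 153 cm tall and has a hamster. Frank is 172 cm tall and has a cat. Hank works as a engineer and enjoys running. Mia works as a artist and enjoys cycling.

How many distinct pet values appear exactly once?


Unique pet values: 2

2


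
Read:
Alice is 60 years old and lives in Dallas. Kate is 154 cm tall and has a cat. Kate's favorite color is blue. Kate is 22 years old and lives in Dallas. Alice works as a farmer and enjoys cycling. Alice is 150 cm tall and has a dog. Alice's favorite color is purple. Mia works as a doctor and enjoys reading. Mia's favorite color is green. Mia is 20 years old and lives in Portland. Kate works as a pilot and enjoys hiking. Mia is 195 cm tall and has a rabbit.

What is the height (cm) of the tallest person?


Tallest: Mia at 195 cm

195


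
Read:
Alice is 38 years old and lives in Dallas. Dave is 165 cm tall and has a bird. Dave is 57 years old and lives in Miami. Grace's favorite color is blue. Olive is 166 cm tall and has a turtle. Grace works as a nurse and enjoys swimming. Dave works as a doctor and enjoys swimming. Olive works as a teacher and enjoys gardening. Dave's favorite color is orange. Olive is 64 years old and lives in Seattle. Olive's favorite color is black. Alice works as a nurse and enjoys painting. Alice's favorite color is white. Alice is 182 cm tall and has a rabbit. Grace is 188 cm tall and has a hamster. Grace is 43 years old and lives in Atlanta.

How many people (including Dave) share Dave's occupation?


Dave is a doctor. Count = 1

1


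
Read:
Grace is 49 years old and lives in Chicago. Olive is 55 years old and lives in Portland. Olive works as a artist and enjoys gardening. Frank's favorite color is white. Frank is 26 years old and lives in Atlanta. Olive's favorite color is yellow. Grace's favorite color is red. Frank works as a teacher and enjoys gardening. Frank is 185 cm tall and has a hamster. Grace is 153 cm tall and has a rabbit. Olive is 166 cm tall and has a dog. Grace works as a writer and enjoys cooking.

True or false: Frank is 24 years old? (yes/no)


Frank is actually 26. no

no


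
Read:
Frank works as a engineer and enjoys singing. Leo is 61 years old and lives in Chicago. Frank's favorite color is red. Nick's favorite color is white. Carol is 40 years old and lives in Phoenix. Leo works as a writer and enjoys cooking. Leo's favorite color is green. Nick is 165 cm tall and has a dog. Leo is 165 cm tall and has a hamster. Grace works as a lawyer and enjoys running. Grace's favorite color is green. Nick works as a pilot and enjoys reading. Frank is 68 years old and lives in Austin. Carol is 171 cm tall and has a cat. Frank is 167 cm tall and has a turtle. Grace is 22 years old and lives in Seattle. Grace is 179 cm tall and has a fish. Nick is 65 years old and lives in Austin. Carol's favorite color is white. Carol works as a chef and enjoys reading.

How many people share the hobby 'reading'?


Count: 2

2


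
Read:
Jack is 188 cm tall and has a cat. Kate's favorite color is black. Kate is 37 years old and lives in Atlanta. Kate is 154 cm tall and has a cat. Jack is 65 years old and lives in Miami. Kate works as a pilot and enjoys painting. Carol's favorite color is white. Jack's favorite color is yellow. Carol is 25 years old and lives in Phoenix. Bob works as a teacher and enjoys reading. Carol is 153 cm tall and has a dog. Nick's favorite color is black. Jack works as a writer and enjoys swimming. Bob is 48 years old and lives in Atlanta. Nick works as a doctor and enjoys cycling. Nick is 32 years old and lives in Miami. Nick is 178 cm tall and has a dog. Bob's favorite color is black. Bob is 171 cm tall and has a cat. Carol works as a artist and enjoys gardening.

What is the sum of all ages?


37+32+48+65+25 = 207

207


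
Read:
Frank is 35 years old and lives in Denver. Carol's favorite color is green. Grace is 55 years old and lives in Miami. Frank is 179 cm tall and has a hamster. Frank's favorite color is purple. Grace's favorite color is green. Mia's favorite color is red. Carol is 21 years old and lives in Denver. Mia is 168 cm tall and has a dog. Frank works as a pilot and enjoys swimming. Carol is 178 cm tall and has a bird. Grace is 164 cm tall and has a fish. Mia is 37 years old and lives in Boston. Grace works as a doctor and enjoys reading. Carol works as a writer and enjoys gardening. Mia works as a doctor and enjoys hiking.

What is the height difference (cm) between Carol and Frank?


|178 - 179| = 1

1


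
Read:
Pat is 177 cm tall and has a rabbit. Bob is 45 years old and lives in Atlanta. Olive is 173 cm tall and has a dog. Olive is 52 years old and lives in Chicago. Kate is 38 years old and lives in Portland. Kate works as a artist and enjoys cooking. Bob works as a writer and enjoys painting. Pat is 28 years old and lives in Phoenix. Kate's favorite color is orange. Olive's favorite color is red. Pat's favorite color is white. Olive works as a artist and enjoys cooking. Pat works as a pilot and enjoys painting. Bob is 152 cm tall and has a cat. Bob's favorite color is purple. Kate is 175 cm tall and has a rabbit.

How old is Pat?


Pat is 28 years old

28


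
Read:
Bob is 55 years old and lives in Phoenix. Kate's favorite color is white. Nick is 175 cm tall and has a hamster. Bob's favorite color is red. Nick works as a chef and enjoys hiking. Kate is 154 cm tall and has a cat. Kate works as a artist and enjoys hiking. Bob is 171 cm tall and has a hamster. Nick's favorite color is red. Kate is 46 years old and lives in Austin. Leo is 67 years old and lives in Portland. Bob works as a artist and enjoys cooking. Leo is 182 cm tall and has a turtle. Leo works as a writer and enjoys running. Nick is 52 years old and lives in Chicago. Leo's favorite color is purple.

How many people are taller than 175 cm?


Taller than 175: 1

1


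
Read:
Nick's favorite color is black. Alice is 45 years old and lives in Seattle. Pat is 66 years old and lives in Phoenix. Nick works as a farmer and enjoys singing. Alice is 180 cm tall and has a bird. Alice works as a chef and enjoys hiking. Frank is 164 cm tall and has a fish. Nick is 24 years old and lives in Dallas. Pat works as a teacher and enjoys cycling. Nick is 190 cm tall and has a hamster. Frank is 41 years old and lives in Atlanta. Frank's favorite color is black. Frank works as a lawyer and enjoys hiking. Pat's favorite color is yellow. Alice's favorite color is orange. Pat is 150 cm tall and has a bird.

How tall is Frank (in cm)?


Frank is 164 cm tall

164


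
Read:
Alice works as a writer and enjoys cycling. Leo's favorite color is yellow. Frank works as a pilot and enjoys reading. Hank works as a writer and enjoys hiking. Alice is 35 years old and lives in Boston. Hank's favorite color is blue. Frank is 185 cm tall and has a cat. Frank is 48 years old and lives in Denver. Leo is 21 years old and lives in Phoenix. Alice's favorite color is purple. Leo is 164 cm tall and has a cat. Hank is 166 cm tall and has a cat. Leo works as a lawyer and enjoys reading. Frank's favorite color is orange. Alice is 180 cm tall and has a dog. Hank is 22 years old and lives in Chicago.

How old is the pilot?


The pilot is Frank, age 48

48


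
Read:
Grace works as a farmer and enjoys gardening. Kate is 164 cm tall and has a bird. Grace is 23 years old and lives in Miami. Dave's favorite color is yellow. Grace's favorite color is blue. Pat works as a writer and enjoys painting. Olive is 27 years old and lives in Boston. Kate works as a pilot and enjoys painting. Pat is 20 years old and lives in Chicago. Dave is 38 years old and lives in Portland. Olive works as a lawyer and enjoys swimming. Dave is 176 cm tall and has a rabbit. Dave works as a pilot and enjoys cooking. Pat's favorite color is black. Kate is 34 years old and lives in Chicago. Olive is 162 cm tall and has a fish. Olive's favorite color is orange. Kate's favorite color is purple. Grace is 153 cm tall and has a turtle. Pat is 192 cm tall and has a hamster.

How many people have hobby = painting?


Count: 2

2


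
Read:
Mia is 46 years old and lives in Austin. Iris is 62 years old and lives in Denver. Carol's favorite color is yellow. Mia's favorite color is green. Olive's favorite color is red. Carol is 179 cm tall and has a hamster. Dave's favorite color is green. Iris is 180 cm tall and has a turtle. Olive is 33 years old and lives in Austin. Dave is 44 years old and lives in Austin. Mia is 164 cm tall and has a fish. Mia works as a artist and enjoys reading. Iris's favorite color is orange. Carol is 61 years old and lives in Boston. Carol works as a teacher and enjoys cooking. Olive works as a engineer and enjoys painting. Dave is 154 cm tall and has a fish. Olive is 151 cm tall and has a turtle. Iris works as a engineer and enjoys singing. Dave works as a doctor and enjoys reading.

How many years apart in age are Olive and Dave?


33 vs 44, diff = 11

11


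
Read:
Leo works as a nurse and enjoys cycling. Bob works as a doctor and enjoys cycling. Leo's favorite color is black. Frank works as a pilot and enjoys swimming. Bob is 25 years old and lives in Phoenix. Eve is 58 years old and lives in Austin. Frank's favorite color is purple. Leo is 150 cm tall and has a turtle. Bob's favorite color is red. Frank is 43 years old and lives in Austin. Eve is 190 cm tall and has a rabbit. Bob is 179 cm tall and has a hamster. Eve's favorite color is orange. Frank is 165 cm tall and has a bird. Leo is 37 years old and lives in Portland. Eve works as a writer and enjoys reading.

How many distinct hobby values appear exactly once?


Unique hobby values: 2

2


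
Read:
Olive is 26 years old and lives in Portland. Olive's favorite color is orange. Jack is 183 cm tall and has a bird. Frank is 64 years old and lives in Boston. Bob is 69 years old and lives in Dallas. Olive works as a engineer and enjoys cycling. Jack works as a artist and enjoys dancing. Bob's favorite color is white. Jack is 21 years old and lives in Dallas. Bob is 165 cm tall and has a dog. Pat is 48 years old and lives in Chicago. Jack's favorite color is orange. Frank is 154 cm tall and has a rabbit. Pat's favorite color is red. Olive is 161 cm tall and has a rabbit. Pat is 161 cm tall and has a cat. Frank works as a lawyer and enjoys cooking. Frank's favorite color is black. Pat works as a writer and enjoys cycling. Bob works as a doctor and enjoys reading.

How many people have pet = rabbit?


Count: 2

2


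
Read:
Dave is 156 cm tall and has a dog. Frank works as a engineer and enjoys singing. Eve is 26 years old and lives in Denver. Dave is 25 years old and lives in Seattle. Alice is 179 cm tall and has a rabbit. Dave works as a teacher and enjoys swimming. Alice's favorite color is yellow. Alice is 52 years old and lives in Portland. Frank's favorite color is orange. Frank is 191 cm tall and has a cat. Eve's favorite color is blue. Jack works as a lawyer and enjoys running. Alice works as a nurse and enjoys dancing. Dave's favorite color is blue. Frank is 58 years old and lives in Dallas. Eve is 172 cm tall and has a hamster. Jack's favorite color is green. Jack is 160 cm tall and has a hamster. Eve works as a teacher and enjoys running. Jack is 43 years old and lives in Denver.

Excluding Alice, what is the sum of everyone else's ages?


Sum (excluding Alice): 152

152


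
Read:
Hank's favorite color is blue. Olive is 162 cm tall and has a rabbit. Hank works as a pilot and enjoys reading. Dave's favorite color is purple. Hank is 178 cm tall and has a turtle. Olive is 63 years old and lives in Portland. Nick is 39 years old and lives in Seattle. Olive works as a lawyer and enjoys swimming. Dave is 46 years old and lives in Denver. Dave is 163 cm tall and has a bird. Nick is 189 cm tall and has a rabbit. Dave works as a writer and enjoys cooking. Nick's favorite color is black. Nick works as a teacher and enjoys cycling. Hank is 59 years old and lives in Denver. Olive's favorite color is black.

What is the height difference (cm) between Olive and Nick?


|162 - 189| = 27

27


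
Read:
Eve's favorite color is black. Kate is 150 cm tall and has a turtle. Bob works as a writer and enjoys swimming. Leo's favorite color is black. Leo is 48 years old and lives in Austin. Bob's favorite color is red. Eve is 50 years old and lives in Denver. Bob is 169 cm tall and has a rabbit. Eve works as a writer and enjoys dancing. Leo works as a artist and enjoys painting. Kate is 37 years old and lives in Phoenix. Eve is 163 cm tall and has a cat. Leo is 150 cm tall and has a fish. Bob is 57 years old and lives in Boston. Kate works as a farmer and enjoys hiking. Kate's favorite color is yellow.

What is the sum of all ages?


50+57+37+48 = 192

192


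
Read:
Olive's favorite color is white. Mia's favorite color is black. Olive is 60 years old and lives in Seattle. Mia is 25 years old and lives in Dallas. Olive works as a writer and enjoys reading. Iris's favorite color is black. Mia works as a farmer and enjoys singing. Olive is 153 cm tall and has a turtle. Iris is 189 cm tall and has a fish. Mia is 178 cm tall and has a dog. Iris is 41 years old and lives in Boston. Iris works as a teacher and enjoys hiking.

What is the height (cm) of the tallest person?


Tallest: Iris at 189 cm

189


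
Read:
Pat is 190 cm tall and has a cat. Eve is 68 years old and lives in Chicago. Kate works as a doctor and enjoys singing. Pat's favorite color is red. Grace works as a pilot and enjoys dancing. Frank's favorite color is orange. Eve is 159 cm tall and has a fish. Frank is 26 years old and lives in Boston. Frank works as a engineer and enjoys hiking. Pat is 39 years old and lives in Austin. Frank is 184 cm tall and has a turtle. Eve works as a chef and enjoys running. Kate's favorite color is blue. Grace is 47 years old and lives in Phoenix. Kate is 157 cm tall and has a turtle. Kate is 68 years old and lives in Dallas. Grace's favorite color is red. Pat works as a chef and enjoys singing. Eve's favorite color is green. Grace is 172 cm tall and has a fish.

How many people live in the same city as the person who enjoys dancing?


Person with hobby dancing is Grace, city Phoenix. Count = 1

1


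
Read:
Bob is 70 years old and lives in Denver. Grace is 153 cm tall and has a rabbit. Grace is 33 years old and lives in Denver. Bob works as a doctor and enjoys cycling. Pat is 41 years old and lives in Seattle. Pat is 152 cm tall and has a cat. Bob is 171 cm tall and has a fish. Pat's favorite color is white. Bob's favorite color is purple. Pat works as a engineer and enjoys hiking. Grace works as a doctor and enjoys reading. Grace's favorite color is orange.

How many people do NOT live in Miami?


Not in Miami: 3

3


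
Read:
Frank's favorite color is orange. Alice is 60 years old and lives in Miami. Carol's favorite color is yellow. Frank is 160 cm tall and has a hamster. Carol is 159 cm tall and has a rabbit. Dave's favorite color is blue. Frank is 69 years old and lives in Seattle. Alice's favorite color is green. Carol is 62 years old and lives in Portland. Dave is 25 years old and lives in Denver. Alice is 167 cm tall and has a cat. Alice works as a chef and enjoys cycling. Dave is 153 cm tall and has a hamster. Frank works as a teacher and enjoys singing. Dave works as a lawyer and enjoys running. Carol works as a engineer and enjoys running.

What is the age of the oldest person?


Oldest: Frank at 69

69


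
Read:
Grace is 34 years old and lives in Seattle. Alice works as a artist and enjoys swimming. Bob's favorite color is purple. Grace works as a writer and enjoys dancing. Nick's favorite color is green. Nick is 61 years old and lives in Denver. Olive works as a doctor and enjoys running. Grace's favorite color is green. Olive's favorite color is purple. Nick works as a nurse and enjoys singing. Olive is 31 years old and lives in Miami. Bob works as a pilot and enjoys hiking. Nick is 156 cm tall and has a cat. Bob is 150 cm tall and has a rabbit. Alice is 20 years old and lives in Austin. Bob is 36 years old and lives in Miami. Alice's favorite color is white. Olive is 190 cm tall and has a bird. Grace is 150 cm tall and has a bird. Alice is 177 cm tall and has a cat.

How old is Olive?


Olive is 31 years old

31


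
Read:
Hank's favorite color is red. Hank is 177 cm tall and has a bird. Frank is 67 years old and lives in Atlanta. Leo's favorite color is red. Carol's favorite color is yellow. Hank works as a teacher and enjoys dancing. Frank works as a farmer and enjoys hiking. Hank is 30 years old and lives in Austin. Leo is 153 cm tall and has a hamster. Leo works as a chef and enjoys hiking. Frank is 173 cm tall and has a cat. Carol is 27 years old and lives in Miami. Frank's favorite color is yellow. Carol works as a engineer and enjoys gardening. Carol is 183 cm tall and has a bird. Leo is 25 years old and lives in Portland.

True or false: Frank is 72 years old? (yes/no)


Frank is actually 67. no

no


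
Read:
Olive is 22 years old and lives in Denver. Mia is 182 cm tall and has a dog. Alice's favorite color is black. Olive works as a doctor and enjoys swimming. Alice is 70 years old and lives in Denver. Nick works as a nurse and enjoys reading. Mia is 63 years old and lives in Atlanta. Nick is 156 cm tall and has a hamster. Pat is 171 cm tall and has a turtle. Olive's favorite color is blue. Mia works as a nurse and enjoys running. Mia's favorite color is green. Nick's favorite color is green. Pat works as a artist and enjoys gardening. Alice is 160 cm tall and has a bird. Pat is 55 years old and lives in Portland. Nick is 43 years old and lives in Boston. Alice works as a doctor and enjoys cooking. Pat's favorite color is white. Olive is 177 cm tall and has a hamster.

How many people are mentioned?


People: Pat, Mia, Alice, Nick, Olive. Count = 5

5


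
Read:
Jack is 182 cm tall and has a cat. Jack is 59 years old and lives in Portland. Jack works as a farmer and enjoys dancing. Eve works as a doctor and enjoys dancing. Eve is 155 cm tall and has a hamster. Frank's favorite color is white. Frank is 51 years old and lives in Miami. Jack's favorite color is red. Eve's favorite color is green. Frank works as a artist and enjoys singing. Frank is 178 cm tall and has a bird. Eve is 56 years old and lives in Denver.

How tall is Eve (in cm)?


Eve is 155 cm tall

155


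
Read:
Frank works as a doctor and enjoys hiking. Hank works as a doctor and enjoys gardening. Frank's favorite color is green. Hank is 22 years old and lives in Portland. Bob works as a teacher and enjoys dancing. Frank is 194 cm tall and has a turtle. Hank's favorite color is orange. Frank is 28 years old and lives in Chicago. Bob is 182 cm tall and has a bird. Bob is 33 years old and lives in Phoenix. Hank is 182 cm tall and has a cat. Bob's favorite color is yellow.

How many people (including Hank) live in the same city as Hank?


Hank lives in Portland. Count = 1

1


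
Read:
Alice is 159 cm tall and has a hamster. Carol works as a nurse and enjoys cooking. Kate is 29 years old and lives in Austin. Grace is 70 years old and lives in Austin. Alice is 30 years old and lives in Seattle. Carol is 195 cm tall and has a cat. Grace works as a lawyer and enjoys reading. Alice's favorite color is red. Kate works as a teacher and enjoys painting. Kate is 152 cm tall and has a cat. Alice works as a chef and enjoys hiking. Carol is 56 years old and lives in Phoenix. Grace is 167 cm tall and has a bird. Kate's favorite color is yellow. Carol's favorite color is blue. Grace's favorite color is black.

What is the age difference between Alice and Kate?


|30 - 29| = 1

1


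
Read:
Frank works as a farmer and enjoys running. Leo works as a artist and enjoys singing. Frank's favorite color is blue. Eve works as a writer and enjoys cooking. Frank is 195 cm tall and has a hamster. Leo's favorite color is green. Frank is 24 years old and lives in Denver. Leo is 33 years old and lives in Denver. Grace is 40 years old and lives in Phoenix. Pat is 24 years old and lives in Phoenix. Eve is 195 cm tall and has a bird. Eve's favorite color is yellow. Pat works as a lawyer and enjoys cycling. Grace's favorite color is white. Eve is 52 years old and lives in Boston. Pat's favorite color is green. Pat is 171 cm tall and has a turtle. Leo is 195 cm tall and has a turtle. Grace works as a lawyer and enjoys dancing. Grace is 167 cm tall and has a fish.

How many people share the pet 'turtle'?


Count: 2

2


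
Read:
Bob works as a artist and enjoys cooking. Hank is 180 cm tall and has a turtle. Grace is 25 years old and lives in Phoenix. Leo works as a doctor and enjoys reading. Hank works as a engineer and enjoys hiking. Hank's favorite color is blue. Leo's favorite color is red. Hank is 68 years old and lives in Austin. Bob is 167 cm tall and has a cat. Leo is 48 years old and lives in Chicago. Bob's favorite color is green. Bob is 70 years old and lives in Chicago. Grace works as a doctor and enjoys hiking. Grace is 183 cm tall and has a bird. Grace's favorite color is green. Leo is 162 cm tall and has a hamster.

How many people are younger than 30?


Filter: 1

1


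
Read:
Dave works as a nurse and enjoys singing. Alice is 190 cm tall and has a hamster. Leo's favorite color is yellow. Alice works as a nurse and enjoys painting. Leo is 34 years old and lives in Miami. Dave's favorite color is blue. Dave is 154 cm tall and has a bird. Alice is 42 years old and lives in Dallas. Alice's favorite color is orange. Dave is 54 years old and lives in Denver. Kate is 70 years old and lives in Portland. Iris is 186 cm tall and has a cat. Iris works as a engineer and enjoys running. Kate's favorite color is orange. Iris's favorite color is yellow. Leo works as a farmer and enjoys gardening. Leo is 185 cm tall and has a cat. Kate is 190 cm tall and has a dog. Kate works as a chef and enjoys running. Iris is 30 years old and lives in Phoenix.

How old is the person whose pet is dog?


Person with pet=dog is Kate, age 70

70


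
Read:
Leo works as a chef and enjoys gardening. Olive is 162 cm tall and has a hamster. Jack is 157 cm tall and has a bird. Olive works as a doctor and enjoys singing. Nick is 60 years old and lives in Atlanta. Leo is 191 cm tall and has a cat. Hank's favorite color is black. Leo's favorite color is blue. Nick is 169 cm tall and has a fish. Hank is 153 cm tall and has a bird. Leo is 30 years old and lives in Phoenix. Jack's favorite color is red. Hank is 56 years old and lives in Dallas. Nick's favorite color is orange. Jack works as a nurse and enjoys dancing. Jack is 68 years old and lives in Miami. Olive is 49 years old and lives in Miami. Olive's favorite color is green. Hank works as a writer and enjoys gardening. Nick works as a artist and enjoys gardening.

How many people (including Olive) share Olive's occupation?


Olive is a doctor. Count = 1

1


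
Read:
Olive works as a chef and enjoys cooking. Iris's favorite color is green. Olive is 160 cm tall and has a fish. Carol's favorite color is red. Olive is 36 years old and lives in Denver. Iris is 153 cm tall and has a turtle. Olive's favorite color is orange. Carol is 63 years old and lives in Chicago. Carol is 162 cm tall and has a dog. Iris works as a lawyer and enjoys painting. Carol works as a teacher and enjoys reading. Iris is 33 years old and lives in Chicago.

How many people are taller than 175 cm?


Taller than 175: 0

0


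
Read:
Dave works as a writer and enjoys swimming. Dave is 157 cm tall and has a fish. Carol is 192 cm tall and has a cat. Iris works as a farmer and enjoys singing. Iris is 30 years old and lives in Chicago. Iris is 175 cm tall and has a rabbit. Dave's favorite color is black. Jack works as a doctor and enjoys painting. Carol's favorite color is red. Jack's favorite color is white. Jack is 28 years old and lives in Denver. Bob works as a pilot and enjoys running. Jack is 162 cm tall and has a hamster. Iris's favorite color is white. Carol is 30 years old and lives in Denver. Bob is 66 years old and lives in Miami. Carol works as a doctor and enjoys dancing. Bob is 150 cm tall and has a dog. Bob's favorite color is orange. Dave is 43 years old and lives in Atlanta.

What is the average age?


Sum=197, n=5, avg=39.4

39.4


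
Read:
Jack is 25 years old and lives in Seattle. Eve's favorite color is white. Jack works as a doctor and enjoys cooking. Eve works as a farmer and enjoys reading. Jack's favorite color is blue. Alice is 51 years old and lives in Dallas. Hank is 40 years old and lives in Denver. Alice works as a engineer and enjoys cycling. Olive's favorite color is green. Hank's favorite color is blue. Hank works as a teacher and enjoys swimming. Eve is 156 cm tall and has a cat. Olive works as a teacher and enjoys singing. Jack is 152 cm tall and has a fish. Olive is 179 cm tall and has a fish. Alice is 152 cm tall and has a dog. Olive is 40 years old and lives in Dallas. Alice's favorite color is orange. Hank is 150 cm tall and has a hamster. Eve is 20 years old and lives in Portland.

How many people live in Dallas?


Count in Dallas: 2

2


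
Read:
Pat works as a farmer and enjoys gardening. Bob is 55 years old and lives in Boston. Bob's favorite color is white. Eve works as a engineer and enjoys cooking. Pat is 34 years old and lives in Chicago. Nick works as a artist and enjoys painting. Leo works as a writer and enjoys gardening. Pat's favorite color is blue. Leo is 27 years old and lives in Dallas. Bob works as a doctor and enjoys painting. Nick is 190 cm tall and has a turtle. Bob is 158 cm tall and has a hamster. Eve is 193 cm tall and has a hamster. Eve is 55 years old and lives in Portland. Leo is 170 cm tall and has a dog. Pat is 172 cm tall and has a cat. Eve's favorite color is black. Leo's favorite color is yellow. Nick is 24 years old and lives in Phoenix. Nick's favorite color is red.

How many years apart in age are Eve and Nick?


55 vs 24, diff = 31

31


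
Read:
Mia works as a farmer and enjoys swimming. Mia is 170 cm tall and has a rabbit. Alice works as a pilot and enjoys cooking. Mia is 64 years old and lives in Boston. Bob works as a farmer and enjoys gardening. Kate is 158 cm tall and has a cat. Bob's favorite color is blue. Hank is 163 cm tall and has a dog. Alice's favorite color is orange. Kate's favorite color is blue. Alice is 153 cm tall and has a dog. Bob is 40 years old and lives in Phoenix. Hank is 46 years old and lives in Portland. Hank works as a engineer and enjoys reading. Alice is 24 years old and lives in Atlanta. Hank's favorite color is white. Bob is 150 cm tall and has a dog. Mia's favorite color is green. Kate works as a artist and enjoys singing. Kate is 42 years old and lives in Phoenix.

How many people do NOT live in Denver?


Not in Denver: 5

5


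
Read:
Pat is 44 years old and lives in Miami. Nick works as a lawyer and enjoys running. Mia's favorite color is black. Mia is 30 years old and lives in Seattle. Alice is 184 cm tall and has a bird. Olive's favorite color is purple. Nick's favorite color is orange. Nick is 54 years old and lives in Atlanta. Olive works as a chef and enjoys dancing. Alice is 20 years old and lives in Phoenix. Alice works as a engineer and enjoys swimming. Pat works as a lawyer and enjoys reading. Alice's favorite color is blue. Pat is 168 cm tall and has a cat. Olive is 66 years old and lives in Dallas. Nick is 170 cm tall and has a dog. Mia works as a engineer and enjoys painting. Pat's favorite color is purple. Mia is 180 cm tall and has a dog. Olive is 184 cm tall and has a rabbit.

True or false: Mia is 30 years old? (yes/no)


Mia is actually 30. yes

yes


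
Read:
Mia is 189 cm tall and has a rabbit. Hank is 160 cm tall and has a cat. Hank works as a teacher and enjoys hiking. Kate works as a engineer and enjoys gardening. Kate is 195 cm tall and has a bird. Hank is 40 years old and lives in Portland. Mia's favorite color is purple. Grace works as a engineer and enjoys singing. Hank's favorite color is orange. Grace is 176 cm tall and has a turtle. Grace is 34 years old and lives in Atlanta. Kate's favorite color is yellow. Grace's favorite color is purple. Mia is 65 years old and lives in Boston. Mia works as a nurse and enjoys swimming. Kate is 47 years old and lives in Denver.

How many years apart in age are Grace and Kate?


34 vs 47, diff = 13

13


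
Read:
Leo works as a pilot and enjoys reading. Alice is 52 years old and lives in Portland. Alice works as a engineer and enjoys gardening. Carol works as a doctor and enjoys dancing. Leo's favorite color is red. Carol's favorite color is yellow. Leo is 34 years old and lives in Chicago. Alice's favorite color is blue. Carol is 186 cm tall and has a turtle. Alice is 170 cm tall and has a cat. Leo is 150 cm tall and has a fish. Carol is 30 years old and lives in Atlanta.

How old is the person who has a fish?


Person with fish is Leo, age 34

34


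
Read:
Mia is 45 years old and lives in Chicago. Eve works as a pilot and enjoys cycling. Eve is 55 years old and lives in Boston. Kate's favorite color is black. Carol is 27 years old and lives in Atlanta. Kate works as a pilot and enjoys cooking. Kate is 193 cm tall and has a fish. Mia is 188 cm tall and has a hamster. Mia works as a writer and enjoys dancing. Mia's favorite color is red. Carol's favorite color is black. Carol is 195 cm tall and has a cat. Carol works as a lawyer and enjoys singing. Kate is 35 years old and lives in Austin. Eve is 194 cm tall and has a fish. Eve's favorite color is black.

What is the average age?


Sum=162, n=4, avg=40.5

40.5


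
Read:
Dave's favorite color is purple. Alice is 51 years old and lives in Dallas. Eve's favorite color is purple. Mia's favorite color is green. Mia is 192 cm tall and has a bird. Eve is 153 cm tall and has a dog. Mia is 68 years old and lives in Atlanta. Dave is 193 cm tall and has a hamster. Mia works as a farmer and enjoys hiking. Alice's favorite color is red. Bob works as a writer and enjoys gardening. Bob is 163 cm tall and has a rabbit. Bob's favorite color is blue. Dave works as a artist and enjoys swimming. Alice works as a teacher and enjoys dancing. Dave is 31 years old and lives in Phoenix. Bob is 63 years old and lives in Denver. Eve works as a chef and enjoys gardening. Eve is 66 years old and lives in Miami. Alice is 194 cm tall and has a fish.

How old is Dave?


Dave is 31 years old

31


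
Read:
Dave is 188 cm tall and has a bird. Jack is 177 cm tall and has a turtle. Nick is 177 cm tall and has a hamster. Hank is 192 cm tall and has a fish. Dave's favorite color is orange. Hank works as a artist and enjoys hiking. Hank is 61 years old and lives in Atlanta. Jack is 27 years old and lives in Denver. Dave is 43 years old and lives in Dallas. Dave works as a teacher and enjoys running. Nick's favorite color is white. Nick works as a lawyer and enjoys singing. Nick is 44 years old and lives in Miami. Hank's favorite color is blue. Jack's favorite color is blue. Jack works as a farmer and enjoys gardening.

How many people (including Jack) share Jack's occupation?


Jack is a farmer. Count = 1

1


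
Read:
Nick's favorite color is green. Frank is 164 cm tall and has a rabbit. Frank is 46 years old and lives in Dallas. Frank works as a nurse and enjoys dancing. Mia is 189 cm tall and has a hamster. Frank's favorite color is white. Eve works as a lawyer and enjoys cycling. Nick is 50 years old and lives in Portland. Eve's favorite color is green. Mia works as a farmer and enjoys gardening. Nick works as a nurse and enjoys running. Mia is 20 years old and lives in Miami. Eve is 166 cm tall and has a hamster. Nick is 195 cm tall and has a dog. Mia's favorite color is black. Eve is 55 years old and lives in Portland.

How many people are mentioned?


People: Frank, Eve, Mia, Nick. Count = 4

4


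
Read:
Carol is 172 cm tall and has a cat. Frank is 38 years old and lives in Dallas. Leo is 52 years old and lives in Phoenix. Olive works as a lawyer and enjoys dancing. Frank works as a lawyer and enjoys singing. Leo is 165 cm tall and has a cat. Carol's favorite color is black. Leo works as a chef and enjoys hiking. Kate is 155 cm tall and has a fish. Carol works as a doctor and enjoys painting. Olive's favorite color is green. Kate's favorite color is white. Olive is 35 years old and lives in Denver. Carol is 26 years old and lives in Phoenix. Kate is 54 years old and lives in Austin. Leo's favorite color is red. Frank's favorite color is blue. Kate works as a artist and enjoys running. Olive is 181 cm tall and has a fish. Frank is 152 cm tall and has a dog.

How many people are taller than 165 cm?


Taller than 165: 2

2
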